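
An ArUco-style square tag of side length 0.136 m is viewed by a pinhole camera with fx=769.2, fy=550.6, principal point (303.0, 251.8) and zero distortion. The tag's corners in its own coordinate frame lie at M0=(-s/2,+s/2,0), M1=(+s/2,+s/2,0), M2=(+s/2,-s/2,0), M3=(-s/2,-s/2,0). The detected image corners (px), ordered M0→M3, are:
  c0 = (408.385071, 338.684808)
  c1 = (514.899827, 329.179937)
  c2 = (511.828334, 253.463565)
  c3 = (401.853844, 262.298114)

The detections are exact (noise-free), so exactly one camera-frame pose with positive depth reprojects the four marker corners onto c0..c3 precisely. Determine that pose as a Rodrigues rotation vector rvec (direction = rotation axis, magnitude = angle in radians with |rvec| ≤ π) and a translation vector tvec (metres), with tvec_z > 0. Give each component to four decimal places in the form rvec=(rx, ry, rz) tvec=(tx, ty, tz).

rvec=(0.2146, -0.0987, -0.0988) tvec=(0.1914, 0.0763, 0.9402)

Intrinsics K: fx=769.2, fy=550.6, cx=303.0, cy=251.8
Marker side s = 0.136 m; corners in marker frame (Z=0):
  M0 = (-0.0680, +0.0680, 0)
  M1 = (+0.0680, +0.0680, 0)
  M2 = (+0.0680, -0.0680, 0)
  M3 = (-0.0680, -0.0680, 0)
Detected image corners:
  c0 = (408.385071, 338.684808) px
  c1 = (514.899827, 329.179937) px
  c2 = (511.828334, 253.463565) px
  c3 = (401.853844, 262.298114) px
Planar DLT: solve 8×8 A·h = b for H (H[2,2]=1):
  H  [+838.26543 +141.26584 +459.62045]
  H  [-40.04725 +627.51365 +296.47479]
  H  [+0.09265 +0.23091 +1.00000]
B = K⁻¹H; ‖b₁‖=1.063606, ‖b₂‖=1.063606; λ = 2/(‖b₁‖+‖b₂‖) = 0.940198, sign → tz>0 ⇒ λ=+0.940198
r₁ = λ·B[:,0] = (+0.99030,-0.10822,+0.08711); r₂ = λ·B[:,1] = (+0.08715,+0.97225,+0.21710)
r₃ = r₁×r₂ = (-0.10819,-0.20740,+0.97226); SVD([r₁ r₂ r₃]) → R = UVᵀ:
  R  [+0.99030 +0.08715 -0.10819]
  R  [-0.10822 +0.97225 -0.20740]
  R  [+0.08711 +0.21710 +0.97226]
t = (+0.19144, +0.07629, +0.94020) m
tr R = 2.934810; θ = arccos((tr R − 1)/2) = 0.256022 rad = 14.669°
axis k = ((R−Rᵀ)₃₂, (R−Rᵀ)₁₃, (R−Rᵀ)₂₁) / (2 sinθ) = (+0.838154, -0.385604, -0.385755)
rvec = θ·k = (+0.214586, -0.098723, -0.098762)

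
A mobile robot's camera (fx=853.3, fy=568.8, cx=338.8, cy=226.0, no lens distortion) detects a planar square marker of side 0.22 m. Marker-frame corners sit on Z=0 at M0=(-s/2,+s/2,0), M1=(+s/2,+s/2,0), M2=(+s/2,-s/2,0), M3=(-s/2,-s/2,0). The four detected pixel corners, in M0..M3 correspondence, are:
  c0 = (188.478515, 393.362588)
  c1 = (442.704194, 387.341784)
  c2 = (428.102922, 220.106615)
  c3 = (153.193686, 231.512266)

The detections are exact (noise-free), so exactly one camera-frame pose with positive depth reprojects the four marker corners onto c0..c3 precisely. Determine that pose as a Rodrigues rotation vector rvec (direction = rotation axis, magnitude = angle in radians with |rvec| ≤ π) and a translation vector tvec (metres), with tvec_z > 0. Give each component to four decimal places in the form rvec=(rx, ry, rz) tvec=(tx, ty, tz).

rvec=(0.2653, 0.0824, -0.0734) tvec=(-0.0306, 0.1057, 0.7037)

Intrinsics K: fx=853.3, fy=568.8, cx=338.8, cy=226.0
Marker side s = 0.22 m; corners in marker frame (Z=0):
  M0 = (-0.1100, +0.1100, 0)
  M1 = (+0.1100, +0.1100, 0)
  M2 = (+0.1100, -0.1100, 0)
  M3 = (-0.1100, -0.1100, 0)
Detected image corners:
  c0 = (188.478515, 393.362588) px
  c1 = (442.704194, 387.341784) px
  c2 = (428.102922, 220.106615) px
  c3 = (153.193686, 231.512266) px
Planar DLT: solve 8×8 A·h = b for H (H[2,2]=1):
  H  [+1161.48785 +225.45699 +301.74270]
  H  [-78.94315 +860.98184 +311.46902]
  H  [-0.12929 +0.36755 +1.00000]
B = K⁻¹H; ‖b₁‖=1.421103, ‖b₂‖=1.421103; λ = 2/(‖b₁‖+‖b₂‖) = 0.703679, sign → tz>0 ⇒ λ=+0.703679
r₁ = λ·B[:,0] = (+0.99395,-0.06151,-0.09098); r₂ = λ·B[:,1] = (+0.08323,+0.96238,+0.25864)
r₃ = r₁×r₂ = (+0.07165,-0.26464,+0.96168); SVD([r₁ r₂ r₃]) → R = UVᵀ:
  R  [+0.99395 +0.08323 +0.07165]
  R  [-0.06151 +0.96238 -0.26464]
  R  [-0.09098 +0.25864 +0.96168]
t = (-0.03056, +0.10574, +0.70368) m
tr R = 2.918014; θ = arccos((tr R − 1)/2) = 0.287318 rad = 16.462°
axis k = ((R−Rᵀ)₃₂, (R−Rᵀ)₁₃, (R−Rᵀ)₂₁) / (2 sinθ) = (+0.923276, +0.286941, -0.255394)
rvec = θ·k = (+0.265274, +0.082444, -0.073379)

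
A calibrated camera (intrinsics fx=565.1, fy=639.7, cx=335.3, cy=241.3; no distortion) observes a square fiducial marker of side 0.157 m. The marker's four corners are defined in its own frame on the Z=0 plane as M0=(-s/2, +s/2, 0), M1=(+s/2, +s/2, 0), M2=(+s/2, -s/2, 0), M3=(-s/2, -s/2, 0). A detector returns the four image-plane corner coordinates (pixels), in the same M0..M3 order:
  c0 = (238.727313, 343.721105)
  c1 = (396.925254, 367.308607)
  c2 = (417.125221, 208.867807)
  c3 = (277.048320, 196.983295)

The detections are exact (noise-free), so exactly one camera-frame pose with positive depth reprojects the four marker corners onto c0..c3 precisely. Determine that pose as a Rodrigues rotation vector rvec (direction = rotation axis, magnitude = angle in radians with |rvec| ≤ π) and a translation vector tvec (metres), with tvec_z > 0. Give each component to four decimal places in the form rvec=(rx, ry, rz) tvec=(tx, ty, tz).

Intrinsics K: fx=565.1, fy=639.7, cx=335.3, cy=241.3
Marker side s = 0.157 m; corners in marker frame (Z=0):
  M0 = (-0.0785, +0.0785, 0)
  M1 = (+0.0785, +0.0785, 0)
  M2 = (+0.0785, -0.0785, 0)
  M3 = (-0.0785, -0.0785, 0)
Detected image corners:
  c0 = (238.727313, 343.721105) px
  c1 = (396.925254, 367.308607) px
  c2 = (417.125221, 208.867807) px
  c3 = (277.048320, 196.983295) px
Planar DLT: solve 8×8 A·h = b for H (H[2,2]=1):
  H  [+816.51993 -470.85002 +331.15218]
  H  [+1.67715 +733.32489 +273.85594]
  H  [-0.38967 -0.85037 +1.00000]
B = K⁻¹H; ‖b₁‖=1.727311, ‖b₂‖=1.727311; λ = 2/(‖b₁‖+‖b₂‖) = 0.578935, sign → tz>0 ⇒ λ=+0.578935
r₁ = λ·B[:,0] = (+0.97036,+0.08661,-0.22559); r₂ = λ·B[:,1] = (-0.19027,+0.84937,-0.49231)
r₃ = r₁×r₂ = (+0.14897,+0.52064,+0.84068); SVD([r₁ r₂ r₃]) → R = UVᵀ:
  R  [+0.97036 -0.19027 +0.14897]
  R  [+0.08661 +0.84937 +0.52064]
  R  [-0.22559 -0.49231 +0.84068]
t = (-0.00425, +0.02946, +0.57893) m
tr R = 2.660411; θ = arccos((tr R − 1)/2) = 0.591320 rad = 33.880°
axis k = ((R−Rᵀ)₃₂, (R−Rᵀ)₁₃, (R−Rᵀ)₂₁) / (2 sinθ) = (-0.908548, +0.335956, +0.248341)
rvec = θ·k = (-0.537243, +0.198658, +0.146849)

rvec=(-0.5372, 0.1987, 0.1468) tvec=(-0.0042, 0.0295, 0.5789)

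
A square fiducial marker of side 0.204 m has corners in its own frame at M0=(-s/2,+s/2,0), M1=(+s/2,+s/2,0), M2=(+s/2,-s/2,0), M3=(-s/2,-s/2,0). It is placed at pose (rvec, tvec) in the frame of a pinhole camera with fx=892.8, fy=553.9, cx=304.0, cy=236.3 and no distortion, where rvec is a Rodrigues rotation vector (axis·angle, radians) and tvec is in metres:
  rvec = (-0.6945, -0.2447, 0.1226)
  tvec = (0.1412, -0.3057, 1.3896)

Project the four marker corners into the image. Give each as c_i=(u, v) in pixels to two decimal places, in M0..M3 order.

Intrinsics K: fx=892.8, fy=553.9, cx=304.0, cy=236.3
Marker side s = 0.204 m; corners in marker frame (Z=0):
  M0 = (-0.1020, +0.1020, 0)
  M1 = (+0.1020, +0.1020, 0)
  M2 = (+0.1020, -0.1020, 0)
  M3 = (-0.1020, -0.1020, 0)
rvec = (-0.6945, -0.2447, 0.1226), |rvec| = θ = 0.74648 rad = 42.770°
Rodrigues: sinθ=0.67906, 1−cosθ=0.26592; R = I + sinθ·[k]× + (1−cosθ)·[k]×²:
    [+0.96425 -0.03043 -0.26323]
    [+0.19263 +0.76265 +0.61746]
    [+0.18197 -0.64609 +0.74125]
t = (0.1412, -0.3057, 1.3896) m
M0: Pc = R·M0+t = (+0.03974, -0.24756, +1.30514); u = 892.8·(+0.03974)/1.30514 + 304.0 = 331.1865, v = 553.9·(-0.24756)/1.30514 + 236.3 = 131.2369
M1: Pc = R·M1+t = (+0.23645, -0.20826, +1.34226); u = 892.8·(+0.23645)/1.34226 + 304.0 = 461.2741, v = 553.9·(-0.20826)/1.34226 + 236.3 = 150.3584
M2: Pc = R·M2+t = (+0.24266, -0.36384, +1.47406); u = 892.8·(+0.24266)/1.47406 + 304.0 = 450.9712, v = 553.9·(-0.36384)/1.47406 + 236.3 = 99.5807
M3: Pc = R·M3+t = (+0.04595, -0.40314, +1.43694); u = 892.8·(+0.04595)/1.43694 + 304.0 = 332.5496, v = 553.9·(-0.40314)/1.43694 + 236.3 = 80.9014

c0=(331.19, 131.24) c1=(461.27, 150.36) c2=(450.97, 99.58) c3=(332.55, 80.90)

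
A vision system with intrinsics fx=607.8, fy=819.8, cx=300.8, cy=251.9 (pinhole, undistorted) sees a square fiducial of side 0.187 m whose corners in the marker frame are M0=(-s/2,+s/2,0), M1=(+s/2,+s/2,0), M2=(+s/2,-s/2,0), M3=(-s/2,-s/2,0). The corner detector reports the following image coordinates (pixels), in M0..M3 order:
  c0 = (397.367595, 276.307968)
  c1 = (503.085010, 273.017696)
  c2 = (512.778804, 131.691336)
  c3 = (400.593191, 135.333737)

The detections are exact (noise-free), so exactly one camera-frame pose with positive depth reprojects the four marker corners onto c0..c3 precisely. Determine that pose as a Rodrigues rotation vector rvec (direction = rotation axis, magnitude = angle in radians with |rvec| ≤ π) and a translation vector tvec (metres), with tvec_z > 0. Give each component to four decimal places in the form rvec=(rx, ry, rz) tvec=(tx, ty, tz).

rvec=(0.3380, 0.0018, -0.0240) tvec=(0.2623, -0.0583, 1.0453)

Intrinsics K: fx=607.8, fy=819.8, cx=300.8, cy=251.9
Marker side s = 0.187 m; corners in marker frame (Z=0):
  M0 = (-0.0935, +0.0935, 0)
  M1 = (+0.0935, +0.0935, 0)
  M2 = (+0.0935, -0.0935, 0)
  M3 = (-0.0935, -0.0935, 0)
Detected image corners:
  c0 = (397.367595, 276.307968) px
  c1 = (503.085010, 273.017696) px
  c2 = (512.778804, 131.691336) px
  c3 = (400.593191, 135.333737) px
Planar DLT: solve 8×8 A·h = b for H (H[2,2]=1):
  H  [+579.59784 +109.27651 +453.33209]
  H  [-19.64180 +819.53931 +206.18135]
  H  [-0.00555 +0.31714 +1.00000]
B = K⁻¹H; ‖b₁‖=0.956622, ‖b₂‖=0.956622; λ = 2/(‖b₁‖+‖b₂‖) = 1.045344, sign → tz>0 ⇒ λ=+1.045344
r₁ = λ·B[:,0] = (+0.99971,-0.02326,-0.00580); r₂ = λ·B[:,1] = (+0.02387,+0.94314,+0.33153)
r₃ = r₁×r₂ = (-0.00224,-0.33157,+0.94343); SVD([r₁ r₂ r₃]) → R = UVᵀ:
  R  [+0.99971 +0.02387 -0.00224]
  R  [-0.02326 +0.94314 -0.33157]
  R  [-0.00580 +0.33153 +0.94343]
t = (+0.26234, -0.05830, +1.04534) m
tr R = 2.886285; θ = arccos((tr R − 1)/2) = 0.338835 rad = 19.414°
axis k = ((R−Rᵀ)₃₂, (R−Rᵀ)₁₃, (R−Rᵀ)₂₁) / (2 sinθ) = (+0.997469, +0.005364, -0.070900)
rvec = θ·k = (+0.337978, +0.001818, -0.024024)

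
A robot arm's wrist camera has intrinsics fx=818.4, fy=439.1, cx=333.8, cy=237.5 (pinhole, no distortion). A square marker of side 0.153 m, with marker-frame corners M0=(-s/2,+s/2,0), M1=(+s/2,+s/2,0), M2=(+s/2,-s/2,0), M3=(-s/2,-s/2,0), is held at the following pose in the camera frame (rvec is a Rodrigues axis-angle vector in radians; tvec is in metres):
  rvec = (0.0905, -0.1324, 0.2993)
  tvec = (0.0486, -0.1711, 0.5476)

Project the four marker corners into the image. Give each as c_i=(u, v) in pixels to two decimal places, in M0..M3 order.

c0=(263.19, 140.02) c1=(476.23, 178.08) c2=(546.74, 61.40) c3=(332.37, 17.76)

Intrinsics K: fx=818.4, fy=439.1, cx=333.8, cy=237.5
Marker side s = 0.153 m; corners in marker frame (Z=0):
  M0 = (-0.0765, +0.0765, 0)
  M1 = (+0.0765, +0.0765, 0)
  M2 = (+0.0765, -0.0765, 0)
  M3 = (-0.0765, -0.0765, 0)
rvec = (0.0905, -0.1324, 0.2993), |rvec| = θ = 0.33956 rad = 19.455°
Rodrigues: sinθ=0.33307, 1−cosθ=0.05710; R = I + sinθ·[k]× + (1−cosθ)·[k]×²:
    [+0.94696 -0.29952 -0.11646]
    [+0.28765 +0.95158 -0.10839]
    [+0.14328 +0.06915 +0.98726]
t = (0.0486, -0.1711, 0.5476) m
M0: Pc = R·M0+t = (-0.04676, -0.12031, +0.54193); u = 818.4·(-0.04676)/0.54193 + 333.8 = 263.1921, v = 439.1·(-0.12031)/0.54193 + 237.5 = 140.0191
M1: Pc = R·M1+t = (+0.09813, -0.07630, +0.56385); u = 818.4·(+0.09813)/0.56385 + 333.8 = 476.2296, v = 439.1·(-0.07630)/0.56385 + 237.5 = 178.0821
M2: Pc = R·M2+t = (+0.14396, -0.22189, +0.55327); u = 818.4·(+0.14396)/0.55327 + 333.8 = 546.7387, v = 439.1·(-0.22189)/0.55327 + 237.5 = 61.3978
M3: Pc = R·M3+t = (-0.00093, -0.26590, +0.53135); u = 818.4·(-0.00093)/0.53135 + 333.8 = 332.3686, v = 439.1·(-0.26590)/0.53135 + 237.5 = 17.7627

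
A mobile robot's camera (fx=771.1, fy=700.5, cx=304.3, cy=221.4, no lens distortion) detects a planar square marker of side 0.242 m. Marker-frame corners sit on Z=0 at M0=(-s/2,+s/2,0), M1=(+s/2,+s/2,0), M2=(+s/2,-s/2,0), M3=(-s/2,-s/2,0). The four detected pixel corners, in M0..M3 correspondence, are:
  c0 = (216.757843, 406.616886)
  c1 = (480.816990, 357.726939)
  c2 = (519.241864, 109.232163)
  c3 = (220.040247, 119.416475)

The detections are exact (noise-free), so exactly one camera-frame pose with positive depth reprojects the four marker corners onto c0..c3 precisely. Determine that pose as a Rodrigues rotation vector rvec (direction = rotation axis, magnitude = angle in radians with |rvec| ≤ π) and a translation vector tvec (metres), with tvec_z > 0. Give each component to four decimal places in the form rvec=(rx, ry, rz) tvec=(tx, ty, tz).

Intrinsics K: fx=771.1, fy=700.5, cx=304.3, cy=221.4
Marker side s = 0.242 m; corners in marker frame (Z=0):
  M0 = (-0.1210, +0.1210, 0)
  M1 = (+0.1210, +0.1210, 0)
  M2 = (+0.1210, -0.1210, 0)
  M3 = (-0.1210, -0.1210, 0)
Detected image corners:
  c0 = (216.757843, 406.616886) px
  c1 = (480.816990, 357.726939) px
  c2 = (519.241864, 109.232163) px
  c3 = (220.040247, 119.416475) px
Planar DLT: solve 8×8 A·h = b for H (H[2,2]=1):
  H  [+1395.66102 +110.79463 +369.73701]
  H  [+36.17336 +1240.55234 +256.21665]
  H  [+0.65938 +0.56445 +1.00000]
B = K⁻¹H; ‖b₁‖=1.691473, ‖b₂‖=1.691473; λ = 2/(‖b₁‖+‖b₂‖) = 0.591201, sign → tz>0 ⇒ λ=+0.591201
r₁ = λ·B[:,0] = (+0.91621,-0.09268,+0.38983); r₂ = λ·B[:,1] = (-0.04674,+0.94152,+0.33371)
r₃ = r₁×r₂ = (-0.39795,-0.32397,+0.85830); SVD([r₁ r₂ r₃]) → R = UVᵀ:
  R  [+0.91621 -0.04674 -0.39795]
  R  [-0.09268 +0.94152 -0.32397]
  R  [+0.38983 +0.33371 +0.85830]
t = (+0.05017, +0.02938, +0.59120) m
tr R = 2.716030; θ = arccos((tr R − 1)/2) = 0.539404 rad = 30.906°
axis k = ((R−Rᵀ)₃₂, (R−Rᵀ)₁₃, (R−Rᵀ)₂₁) / (2 sinθ) = (+0.640227, -0.766883, -0.044716)
rvec = θ·k = (+0.345341, -0.413660, -0.024120)

rvec=(0.3453, -0.4137, -0.0241) tvec=(0.0502, 0.0294, 0.5912)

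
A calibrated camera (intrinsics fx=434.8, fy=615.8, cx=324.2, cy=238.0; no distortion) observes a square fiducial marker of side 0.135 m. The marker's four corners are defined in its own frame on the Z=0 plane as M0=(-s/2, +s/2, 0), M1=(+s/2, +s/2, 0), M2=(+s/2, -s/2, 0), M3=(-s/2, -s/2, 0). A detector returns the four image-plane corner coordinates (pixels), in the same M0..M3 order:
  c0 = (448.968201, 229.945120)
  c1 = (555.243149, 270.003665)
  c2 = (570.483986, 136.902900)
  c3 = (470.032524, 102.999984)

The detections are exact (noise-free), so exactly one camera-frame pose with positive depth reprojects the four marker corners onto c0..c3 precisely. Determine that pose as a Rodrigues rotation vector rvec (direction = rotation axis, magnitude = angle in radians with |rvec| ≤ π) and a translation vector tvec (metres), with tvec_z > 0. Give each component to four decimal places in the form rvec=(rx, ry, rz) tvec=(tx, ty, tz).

rvec=(-0.2825, 0.0895, 0.2862) tvec=(0.2463, -0.0516, 0.5742)

Intrinsics K: fx=434.8, fy=615.8, cx=324.2, cy=238.0
Marker side s = 0.135 m; corners in marker frame (Z=0):
  M0 = (-0.0675, +0.0675, 0)
  M1 = (+0.0675, +0.0675, 0)
  M2 = (+0.0675, -0.0675, 0)
  M3 = (-0.0675, -0.0675, 0)
Detected image corners:
  c0 = (448.968201, 229.945120) px
  c1 = (555.243149, 270.003665) px
  c2 = (570.483986, 136.902900) px
  c3 = (470.032524, 102.999984) px
Planar DLT: solve 8×8 A·h = b for H (H[2,2]=1):
  H  [+652.04209 -367.95434 +510.69062]
  H  [+232.36127 +878.42448 +182.68549]
  H  [-0.22095 -0.45614 +1.00000]
B = K⁻¹H; ‖b₁‖=1.741585, ‖b₂‖=1.741585; λ = 2/(‖b₁‖+‖b₂‖) = 0.574190, sign → tz>0 ⇒ λ=+0.574190
r₁ = λ·B[:,0] = (+0.95567,+0.26569,-0.12687); r₂ = λ·B[:,1] = (-0.29063,+0.92029,-0.26191)
r₃ = r₁×r₂ = (+0.04717,+0.28717,+0.95672); SVD([r₁ r₂ r₃]) → R = UVᵀ:
  R  [+0.95567 -0.29063 +0.04717]
  R  [+0.26569 +0.92029 +0.28717]
  R  [-0.12687 -0.26191 +0.95672]
t = (+0.24628, -0.05158, +0.57419) m
tr R = 2.832684; θ = arccos((tr R − 1)/2) = 0.411950 rad = 23.603°
axis k = ((R−Rᵀ)₃₂, (R−Rᵀ)₁₃, (R−Rᵀ)₂₁) / (2 sinθ) = (-0.685670, +0.217332, +0.694711)
rvec = θ·k = (-0.282462, +0.089530, +0.286186)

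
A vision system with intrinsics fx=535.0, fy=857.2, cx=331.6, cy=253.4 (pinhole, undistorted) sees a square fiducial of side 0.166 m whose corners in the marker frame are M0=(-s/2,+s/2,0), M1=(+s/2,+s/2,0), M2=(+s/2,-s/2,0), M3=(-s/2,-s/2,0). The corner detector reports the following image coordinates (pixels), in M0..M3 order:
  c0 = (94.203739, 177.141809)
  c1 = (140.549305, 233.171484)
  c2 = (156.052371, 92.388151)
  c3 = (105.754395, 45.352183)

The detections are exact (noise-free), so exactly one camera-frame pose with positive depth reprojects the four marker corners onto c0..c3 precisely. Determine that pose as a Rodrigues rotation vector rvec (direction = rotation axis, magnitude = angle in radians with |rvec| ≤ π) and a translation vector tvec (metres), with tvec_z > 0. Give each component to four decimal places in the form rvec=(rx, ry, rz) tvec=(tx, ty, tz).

Intrinsics K: fx=535.0, fy=857.2, cx=331.6, cy=253.4
Marker side s = 0.166 m; corners in marker frame (Z=0):
  M0 = (-0.0830, +0.0830, 0)
  M1 = (+0.0830, +0.0830, 0)
  M2 = (+0.0830, -0.0830, 0)
  M3 = (-0.0830, -0.0830, 0)
Detected image corners:
  c0 = (94.203739, 177.141809) px
  c1 = (140.549305, 233.171484) px
  c2 = (156.052371, 92.388151) px
  c3 = (105.754395, 45.352183) px
Planar DLT: solve 8×8 A·h = b for H (H[2,2]=1):
  H  [+225.21257 -38.14492 +122.88756]
  H  [+238.87591 +867.07684 +137.83522]
  H  [-0.52797 +0.34494 +1.00000]
B = K⁻¹H; ‖b₁‖=1.013681, ‖b₂‖=1.013681; λ = 2/(‖b₁‖+‖b₂‖) = 0.986503, sign → tz>0 ⇒ λ=+0.986503
r₁ = λ·B[:,0] = (+0.73810,+0.42888,-0.52084); r₂ = λ·B[:,1] = (-0.28125,+0.89728,+0.34028)
r₃ = r₁×r₂ = (+0.61328,-0.10468,+0.78290); SVD([r₁ r₂ r₃]) → R = UVᵀ:
  R  [+0.73810 -0.28125 +0.61328]
  R  [+0.42888 +0.89728 -0.10468]
  R  [-0.52084 +0.34028 +0.78290]
t = (-0.38485, -0.13300, +0.98650) m
tr R = 2.418279; θ = arccos((tr R − 1)/2) = 0.782519 rad = 44.835°
axis k = ((R−Rᵀ)₃₂, (R−Rᵀ)₁₃, (R−Rᵀ)₂₁) / (2 sinθ) = (+0.315543, +0.804260, +0.503585)
rvec = θ·k = (+0.246919, +0.629349, +0.394065)

rvec=(0.2469, 0.6293, 0.3941) tvec=(-0.3849, -0.1330, 0.9865)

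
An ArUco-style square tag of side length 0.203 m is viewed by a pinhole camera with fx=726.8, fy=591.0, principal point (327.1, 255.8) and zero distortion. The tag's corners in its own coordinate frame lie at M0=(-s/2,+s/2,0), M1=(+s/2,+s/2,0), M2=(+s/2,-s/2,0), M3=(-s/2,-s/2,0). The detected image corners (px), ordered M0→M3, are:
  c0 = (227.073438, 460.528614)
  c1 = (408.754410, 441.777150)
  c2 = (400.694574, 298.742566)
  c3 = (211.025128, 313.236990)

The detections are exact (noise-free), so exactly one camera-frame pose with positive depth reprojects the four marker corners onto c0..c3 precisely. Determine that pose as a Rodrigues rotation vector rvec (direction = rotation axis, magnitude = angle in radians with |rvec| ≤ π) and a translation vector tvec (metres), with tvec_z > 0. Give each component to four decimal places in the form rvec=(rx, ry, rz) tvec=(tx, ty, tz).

Intrinsics K: fx=726.8, fy=591.0, cx=327.1, cy=255.8
Marker side s = 0.203 m; corners in marker frame (Z=0):
  M0 = (-0.1015, +0.1015, 0)
  M1 = (+0.1015, +0.1015, 0)
  M2 = (+0.1015, -0.1015, 0)
  M3 = (-0.1015, -0.1015, 0)
Detected image corners:
  c0 = (227.073438, 460.528614) px
  c1 = (408.754410, 441.777150) px
  c2 = (400.694574, 298.742566) px
  c3 = (211.025128, 313.236990) px
Planar DLT: solve 8×8 A·h = b for H (H[2,2]=1):
  H  [+966.49172 +121.75539 +313.58812]
  H  [-18.69454 +791.02919 +379.91130]
  H  [+0.16749 +0.20107 +1.00000]
B = K⁻¹H; ‖b₁‖=1.269820, ‖b₂‖=1.269820; λ = 2/(‖b₁‖+‖b₂‖) = 0.787513, sign → tz>0 ⇒ λ=+0.787513
r₁ = λ·B[:,0] = (+0.98787,-0.08200,+0.13190); r₂ = λ·B[:,1] = (+0.06066,+0.98552,+0.15834)
r₃ = r₁×r₂ = (-0.14297,-0.14842,+0.97853); SVD([r₁ r₂ r₃]) → R = UVᵀ:
  R  [+0.98787 +0.06066 -0.14297]
  R  [-0.08200 +0.98552 -0.14842]
  R  [+0.13190 +0.15834 +0.97853]
t = (-0.01464, +0.16538, +0.78751) m
tr R = 2.951919; θ = arccos((tr R − 1)/2) = 0.219714 rad = 12.589°
axis k = ((R−Rᵀ)₃₂, (R−Rᵀ)₁₃, (R−Rᵀ)₂₁) / (2 sinθ) = (+0.703744, -0.630580, -0.327282)
rvec = θ·k = (+0.154623, -0.138547, -0.071909)

rvec=(0.1546, -0.1385, -0.0719) tvec=(-0.0146, 0.1654, 0.7875)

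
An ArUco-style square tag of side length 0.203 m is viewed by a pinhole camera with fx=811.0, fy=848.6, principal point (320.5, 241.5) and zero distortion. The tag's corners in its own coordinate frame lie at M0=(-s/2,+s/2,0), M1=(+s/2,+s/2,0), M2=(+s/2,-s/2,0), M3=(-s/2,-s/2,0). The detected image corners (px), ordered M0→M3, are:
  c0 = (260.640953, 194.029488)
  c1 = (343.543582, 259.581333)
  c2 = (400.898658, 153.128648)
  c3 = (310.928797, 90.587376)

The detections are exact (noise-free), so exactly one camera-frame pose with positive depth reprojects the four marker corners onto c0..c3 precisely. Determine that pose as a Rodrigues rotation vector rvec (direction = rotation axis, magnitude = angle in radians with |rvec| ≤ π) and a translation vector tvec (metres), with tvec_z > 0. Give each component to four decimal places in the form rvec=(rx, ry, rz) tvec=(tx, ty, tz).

rvec=(0.2085, 0.4985, 0.5594) tvec=(0.0115, -0.1108, 1.4056)

Intrinsics K: fx=811.0, fy=848.6, cx=320.5, cy=241.5
Marker side s = 0.203 m; corners in marker frame (Z=0):
  M0 = (-0.1015, +0.1015, 0)
  M1 = (+0.1015, +0.1015, 0)
  M2 = (+0.1015, -0.1015, 0)
  M3 = (-0.1015, -0.1015, 0)
Detected image corners:
  c0 = (260.640953, 194.029488) px
  c1 = (343.543582, 259.581333) px
  c2 = (400.898658, 153.128648) px
  c3 = (310.928797, 90.587376) px
Planar DLT: solve 8×8 A·h = b for H (H[2,2]=1):
  H  [+333.10058 -189.58898 +327.14943]
  H  [+266.76907 +556.53628 +174.63481]
  H  [-0.28052 +0.22810 +1.00000]
B = K⁻¹H; ‖b₁‖=0.711429, ‖b₂‖=0.711429; λ = 2/(‖b₁‖+‖b₂‖) = 1.405622, sign → tz>0 ⇒ λ=+1.405622
r₁ = λ·B[:,0] = (+0.73315,+0.55409,-0.39430); r₂ = λ·B[:,1] = (-0.45530,+0.83060,+0.32062)
r₃ = r₁×r₂ = (+0.50516,-0.05554,+0.86124); SVD([r₁ r₂ r₃]) → R = UVᵀ:
  R  [+0.73315 -0.45530 +0.50516]
  R  [+0.55409 +0.83060 -0.05554]
  R  [-0.39430 +0.32062 +0.86124]
t = (+0.01152, -0.11076, +1.40562) m
tr R = 2.424992; θ = arccos((tr R − 1)/2) = 0.777748 rad = 44.562°
axis k = ((R−Rᵀ)₃₂, (R−Rᵀ)₁₃, (R−Rᵀ)₂₁) / (2 sinθ) = (+0.268046, +0.640937, +0.719271)
rvec = θ·k = (+0.208472, +0.498487, +0.559412)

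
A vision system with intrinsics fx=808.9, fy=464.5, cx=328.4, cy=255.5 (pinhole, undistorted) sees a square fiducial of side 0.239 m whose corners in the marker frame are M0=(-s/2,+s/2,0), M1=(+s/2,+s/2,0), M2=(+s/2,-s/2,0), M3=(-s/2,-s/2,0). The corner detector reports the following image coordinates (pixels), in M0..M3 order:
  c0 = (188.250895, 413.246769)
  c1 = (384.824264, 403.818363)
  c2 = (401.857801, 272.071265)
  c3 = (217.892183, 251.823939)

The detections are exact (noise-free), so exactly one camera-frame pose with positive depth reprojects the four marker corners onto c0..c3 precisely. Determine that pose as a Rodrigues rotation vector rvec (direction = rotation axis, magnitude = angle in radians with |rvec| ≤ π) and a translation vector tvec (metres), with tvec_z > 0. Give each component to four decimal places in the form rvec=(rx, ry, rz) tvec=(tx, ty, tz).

Intrinsics K: fx=808.9, fy=464.5, cx=328.4, cy=255.5
Marker side s = 0.239 m; corners in marker frame (Z=0):
  M0 = (-0.1195, +0.1195, 0)
  M1 = (+0.1195, +0.1195, 0)
  M2 = (+0.1195, -0.1195, 0)
  M3 = (-0.1195, -0.1195, 0)
Detected image corners:
  c0 = (188.250895, 413.246769) px
  c1 = (384.824264, 403.818363) px
  c2 = (401.857801, 272.071265) px
  c3 = (217.892183, 251.823939) px
Planar DLT: solve 8×8 A·h = b for H (H[2,2]=1):
  H  [+1050.06043 -146.41834 +308.14921]
  H  [+310.01743 +549.14145 +334.00446]
  H  [+0.85343 -0.17257 +1.00000]
B = K⁻¹H; ‖b₁‖=1.293518, ‖b₂‖=1.293518; λ = 2/(‖b₁‖+‖b₂‖) = 0.773085, sign → tz>0 ⇒ λ=+0.773085
r₁ = λ·B[:,0] = (+0.73571,+0.15306,+0.65977); r₂ = λ·B[:,1] = (-0.08577,+0.98734,-0.13341)
r₃ = r₁×r₂ = (-0.67184,+0.04156,+0.73953); SVD([r₁ r₂ r₃]) → R = UVᵀ:
  R  [+0.73571 -0.08577 -0.67184]
  R  [+0.15306 +0.98734 +0.04156]
  R  [+0.65977 -0.13341 +0.73953]
t = (-0.01935, +0.13066, +0.77309) m
tr R = 2.462580; θ = arccos((tr R − 1)/2) = 0.750585 rad = 43.005°
axis k = ((R−Rᵀ)₃₂, (R−Rᵀ)₁₃, (R−Rᵀ)₂₁) / (2 sinθ) = (-0.128270, -0.976162, +0.175082)
rvec = θ·k = (-0.096277, -0.732693, +0.131414)

rvec=(-0.0963, -0.7327, 0.1314) tvec=(-0.0194, 0.1307, 0.7731)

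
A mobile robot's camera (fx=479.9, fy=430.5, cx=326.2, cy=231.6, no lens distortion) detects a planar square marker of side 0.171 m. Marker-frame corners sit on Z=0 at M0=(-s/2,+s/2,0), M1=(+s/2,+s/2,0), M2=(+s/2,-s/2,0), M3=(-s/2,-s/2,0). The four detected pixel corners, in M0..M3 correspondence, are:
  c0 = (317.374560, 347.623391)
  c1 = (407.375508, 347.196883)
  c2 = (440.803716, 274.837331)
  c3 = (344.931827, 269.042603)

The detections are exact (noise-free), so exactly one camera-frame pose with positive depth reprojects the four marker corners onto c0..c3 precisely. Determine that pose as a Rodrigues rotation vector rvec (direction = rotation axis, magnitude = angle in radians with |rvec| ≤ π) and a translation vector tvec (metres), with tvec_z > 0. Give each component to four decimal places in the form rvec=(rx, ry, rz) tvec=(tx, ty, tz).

rvec=(0.4680, -0.3434, 0.1821) tvec=(0.0860, 0.1455, 0.7850)

Intrinsics K: fx=479.9, fy=430.5, cx=326.2, cy=231.6
Marker side s = 0.171 m; corners in marker frame (Z=0):
  M0 = (-0.0855, +0.0855, 0)
  M1 = (+0.0855, +0.0855, 0)
  M2 = (+0.0855, -0.0855, 0)
  M3 = (-0.0855, -0.0855, 0)
Detected image corners:
  c0 = (317.374560, 347.623391) px
  c1 = (407.375508, 347.196883) px
  c2 = (440.803716, 274.837331) px
  c3 = (344.931827, 269.042603) px
Planar DLT: solve 8×8 A·h = b for H (H[2,2]=1):
  H  [+717.75639 +17.93138 +378.78315]
  H  [+158.42514 +602.12249 +311.41080]
  H  [+0.46352 +0.52151 +1.00000]
B = K⁻¹H; ‖b₁‖=1.273843, ‖b₂‖=1.273843; λ = 2/(‖b₁‖+‖b₂‖) = 0.785026, sign → tz>0 ⇒ λ=+0.785026
r₁ = λ·B[:,0] = (+0.92678,+0.09314,+0.36387); r₂ = λ·B[:,1] = (-0.24894,+0.87774,+0.40940)
r₃ = r₁×r₂ = (-0.28126,-0.47000,+0.83666); SVD([r₁ r₂ r₃]) → R = UVᵀ:
  R  [+0.92678 -0.24894 -0.28126]
  R  [+0.09314 +0.87774 -0.47000]
  R  [+0.36387 +0.40940 +0.83666]
t = (+0.08602, +0.14554, +0.78503) m
tr R = 2.641172; θ = arccos((tr R − 1)/2) = 0.608360 rad = 34.856°
axis k = ((R−Rᵀ)₃₂, (R−Rᵀ)₁₃, (R−Rᵀ)₂₁) / (2 sinθ) = (+0.769348, -0.564394, +0.299270)
rvec = θ·k = (+0.468041, -0.343355, +0.182064)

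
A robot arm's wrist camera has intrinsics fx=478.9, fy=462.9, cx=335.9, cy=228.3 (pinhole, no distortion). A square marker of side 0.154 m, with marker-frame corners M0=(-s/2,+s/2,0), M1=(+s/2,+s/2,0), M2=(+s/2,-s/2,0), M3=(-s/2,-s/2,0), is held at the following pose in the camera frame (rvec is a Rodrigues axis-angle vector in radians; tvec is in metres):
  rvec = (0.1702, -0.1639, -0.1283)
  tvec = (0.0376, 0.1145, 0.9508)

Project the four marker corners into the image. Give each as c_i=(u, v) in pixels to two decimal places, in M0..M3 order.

c0=(321.30, 325.74) c1=(395.57, 313.15) c2=(388.53, 242.16) c3=(311.87, 253.34)

Intrinsics K: fx=478.9, fy=462.9, cx=335.9, cy=228.3
Marker side s = 0.154 m; corners in marker frame (Z=0):
  M0 = (-0.0770, +0.0770, 0)
  M1 = (+0.0770, +0.0770, 0)
  M2 = (+0.0770, -0.0770, 0)
  M3 = (-0.0770, -0.0770, 0)
rvec = (0.1702, -0.1639, -0.1283), |rvec| = θ = 0.26887 rad = 15.405°
Rodrigues: sinθ=0.26564, 1−cosθ=0.03593; R = I + sinθ·[k]× + (1−cosθ)·[k]×²:
    [+0.97847 +0.11290 -0.17279]
    [-0.14062 +0.97742 -0.15771]
    [+0.15108 +0.17861 +0.97225]
t = (0.0376, 0.1145, 0.9508) m
M0: Pc = R·M0+t = (-0.02905, +0.20059, +0.95292); u = 478.9·(-0.02905)/0.95292 + 335.9 = 321.3011, v = 462.9·(+0.20059)/0.95292 + 228.3 = 325.7404
M1: Pc = R·M1+t = (+0.12164, +0.17893, +0.97619); u = 478.9·(+0.12164)/0.97619 + 335.9 = 395.5720, v = 462.9·(+0.17893)/0.97619 + 228.3 = 313.1489
M2: Pc = R·M2+t = (+0.10425, +0.02841, +0.94868); u = 478.9·(+0.10425)/0.94868 + 335.9 = 388.5256, v = 462.9·(+0.02841)/0.94868 + 228.3 = 242.1626
M3: Pc = R·M3+t = (-0.04644, +0.05007, +0.92541); u = 478.9·(-0.04644)/0.92541 + 335.9 = 311.8700, v = 462.9·(+0.05007)/0.92541 + 228.3 = 253.3437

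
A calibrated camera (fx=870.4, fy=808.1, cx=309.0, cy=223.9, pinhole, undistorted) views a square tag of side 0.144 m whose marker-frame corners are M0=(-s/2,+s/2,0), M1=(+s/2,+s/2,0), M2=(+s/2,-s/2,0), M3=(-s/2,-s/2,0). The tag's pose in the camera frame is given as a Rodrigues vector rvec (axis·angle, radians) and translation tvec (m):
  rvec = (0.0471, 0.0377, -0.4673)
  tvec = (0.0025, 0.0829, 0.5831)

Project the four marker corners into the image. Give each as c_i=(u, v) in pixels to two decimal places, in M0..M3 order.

Intrinsics K: fx=870.4, fy=808.1, cx=309.0, cy=223.9
Marker side s = 0.144 m; corners in marker frame (Z=0):
  M0 = (-0.0720, +0.0720, 0)
  M1 = (+0.0720, +0.0720, 0)
  M2 = (+0.0720, -0.0720, 0)
  M3 = (-0.0720, -0.0720, 0)
rvec = (0.0471, 0.0377, -0.4673), |rvec| = θ = 0.47118 rad = 26.997°
Rodrigues: sinθ=0.45394, 1−cosθ=0.10897; R = I + sinθ·[k]× + (1−cosθ)·[k]×²:
    [+0.89212 +0.45107 +0.02552]
    [-0.44933 +0.89173 -0.05402]
    [-0.04712 +0.03673 +0.99821]
t = (0.0025, 0.0829, 0.5831) m
M0: Pc = R·M0+t = (-0.02926, +0.17946, +0.58914); u = 870.4·(-0.02926)/0.58914 + 309.0 = 265.7772, v = 808.1·(+0.17946)/0.58914 + 223.9 = 470.0542
M1: Pc = R·M1+t = (+0.09921, +0.11475, +0.58235); u = 870.4·(+0.09921)/0.58235 + 309.0 = 457.2822, v = 808.1·(+0.11475)/0.58235 + 223.9 = 383.1370
M2: Pc = R·M2+t = (+0.03426, -0.01366, +0.57706); u = 870.4·(+0.03426)/0.57706 + 309.0 = 360.6688, v = 808.1·(-0.01366)/0.57706 + 223.9 = 204.7761
M3: Pc = R·M3+t = (-0.09421, +0.05105, +0.58385); u = 870.4·(-0.09421)/0.58385 + 309.0 = 168.5519, v = 808.1·(+0.05105)/0.58385 + 223.9 = 294.5537

c0=(265.78, 470.05) c1=(457.28, 383.14) c2=(360.67, 204.78) c3=(168.55, 294.55)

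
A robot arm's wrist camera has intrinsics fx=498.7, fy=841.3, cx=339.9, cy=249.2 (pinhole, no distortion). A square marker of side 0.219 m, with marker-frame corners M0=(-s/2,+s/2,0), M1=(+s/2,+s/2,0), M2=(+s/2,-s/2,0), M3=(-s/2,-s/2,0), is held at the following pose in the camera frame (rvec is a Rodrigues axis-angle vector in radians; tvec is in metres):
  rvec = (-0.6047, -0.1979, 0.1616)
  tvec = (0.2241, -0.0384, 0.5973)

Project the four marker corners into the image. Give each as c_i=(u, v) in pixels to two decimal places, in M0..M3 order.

c0=(443.58, 294.00) c1=(630.58, 361.34) c2=(591.11, 119.13) c3=(438.92, 53.74)

Intrinsics K: fx=498.7, fy=841.3, cx=339.9, cy=249.2
Marker side s = 0.219 m; corners in marker frame (Z=0):
  M0 = (-0.1095, +0.1095, 0)
  M1 = (+0.1095, +0.1095, 0)
  M2 = (+0.1095, -0.1095, 0)
  M3 = (-0.1095, -0.1095, 0)
rvec = (-0.6047, -0.1979, 0.1616), |rvec| = θ = 0.65646 rad = 37.612°
Rodrigues: sinθ=0.61032, 1−cosθ=0.20784; R = I + sinθ·[k]× + (1−cosθ)·[k]×²:
    [+0.96852 -0.09252 -0.23112]
    [+0.20796 +0.81105 +0.54677]
    [+0.13686 -0.57762 +0.80475]
t = (0.2241, -0.0384, 0.5973) m
M0: Pc = R·M0+t = (+0.10792, +0.02764, +0.51906); u = 498.7·(+0.10792)/0.51906 + 339.9 = 443.5822, v = 841.3·(+0.02764)/0.51906 + 249.2 = 293.9959
M1: Pc = R·M1+t = (+0.32002, +0.07318, +0.54904); u = 498.7·(+0.32002)/0.54904 + 339.9 = 630.5809, v = 841.3·(+0.07318)/0.54904 + 249.2 = 361.3366
M2: Pc = R·M2+t = (+0.34028, -0.10444, +0.67554); u = 498.7·(+0.34028)/0.67554 + 339.9 = 591.1075, v = 841.3·(-0.10444)/0.67554 + 249.2 = 119.1345
M3: Pc = R·M3+t = (+0.12818, -0.14998, +0.64556); u = 498.7·(+0.12818)/0.64556 + 339.9 = 438.9187, v = 841.3·(-0.14998)/0.64556 + 249.2 = 53.7444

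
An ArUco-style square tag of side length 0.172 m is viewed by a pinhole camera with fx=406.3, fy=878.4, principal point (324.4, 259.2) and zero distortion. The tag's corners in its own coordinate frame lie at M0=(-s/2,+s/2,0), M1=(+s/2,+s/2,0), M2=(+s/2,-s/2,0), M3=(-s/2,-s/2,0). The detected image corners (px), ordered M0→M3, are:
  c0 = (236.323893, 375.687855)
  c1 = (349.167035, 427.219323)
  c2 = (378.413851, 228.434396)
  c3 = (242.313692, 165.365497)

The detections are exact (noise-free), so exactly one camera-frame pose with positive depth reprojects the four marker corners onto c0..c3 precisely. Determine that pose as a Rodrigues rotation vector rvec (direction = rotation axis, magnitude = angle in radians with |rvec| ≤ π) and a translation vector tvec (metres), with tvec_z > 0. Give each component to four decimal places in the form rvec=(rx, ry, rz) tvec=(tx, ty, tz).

Intrinsics K: fx=406.3, fy=878.4, cx=324.4, cy=259.2
Marker side s = 0.172 m; corners in marker frame (Z=0):
  M0 = (-0.0860, +0.0860, 0)
  M1 = (+0.0860, +0.0860, 0)
  M2 = (+0.0860, -0.0860, 0)
  M3 = (-0.0860, -0.0860, 0)
Detected image corners:
  c0 = (236.323893, 375.687855) px
  c1 = (349.167035, 427.219323) px
  c2 = (378.413851, 228.434396) px
  c3 = (242.313692, 165.365497) px
Planar DLT: solve 8×8 A·h = b for H (H[2,2]=1):
  H  [+724.18948 +225.98852 +300.85082]
  H  [+336.79587 +1515.16174 +308.81604]
  H  [+0.02272 +1.08953 +1.00000]
B = K⁻¹H; ‖b₁‖=1.804173, ‖b₂‖=1.804173; λ = 2/(‖b₁‖+‖b₂‖) = 0.554271, sign → tz>0 ⇒ λ=+0.554271
r₁ = λ·B[:,0] = (+0.97788,+0.20880,+0.01259); r₂ = λ·B[:,1] = (-0.17387,+0.77787,+0.60389)
r₃ = r₁×r₂ = (+0.11630,-0.59272,+0.79697); SVD([r₁ r₂ r₃]) → R = UVᵀ:
  R  [+0.97788 -0.17387 +0.11630]
  R  [+0.20880 +0.77787 -0.59272]
  R  [+0.01259 +0.60389 +0.79697]
t = (-0.03213, +0.03131, +0.55427) m
tr R = 2.552711; θ = arccos((tr R − 1)/2) = 0.681934 rad = 39.072°
axis k = ((R−Rᵀ)₃₂, (R−Rᵀ)₁₃, (R−Rᵀ)₂₁) / (2 sinθ) = (+0.949252, +0.082266, +0.303568)
rvec = θ·k = (+0.647327, +0.056100, +0.207013)

rvec=(0.6473, 0.0561, 0.2070) tvec=(-0.0321, 0.0313, 0.5543)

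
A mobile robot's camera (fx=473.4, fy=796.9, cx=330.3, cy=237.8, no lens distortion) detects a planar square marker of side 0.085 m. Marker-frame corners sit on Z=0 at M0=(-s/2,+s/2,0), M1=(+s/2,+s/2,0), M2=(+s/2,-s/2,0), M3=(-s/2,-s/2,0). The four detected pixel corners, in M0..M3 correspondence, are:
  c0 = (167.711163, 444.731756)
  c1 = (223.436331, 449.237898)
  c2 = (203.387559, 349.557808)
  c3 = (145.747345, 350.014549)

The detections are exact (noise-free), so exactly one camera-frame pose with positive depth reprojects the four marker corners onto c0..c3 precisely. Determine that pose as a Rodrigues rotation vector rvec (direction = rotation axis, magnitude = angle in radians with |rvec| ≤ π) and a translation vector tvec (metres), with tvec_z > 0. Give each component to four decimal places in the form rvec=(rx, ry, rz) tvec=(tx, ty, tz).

Intrinsics K: fx=473.4, fy=796.9, cx=330.3, cy=237.8
Marker side s = 0.085 m; corners in marker frame (Z=0):
  M0 = (-0.0425, +0.0425, 0)
  M1 = (+0.0425, +0.0425, 0)
  M2 = (+0.0425, -0.0425, 0)
  M3 = (-0.0425, -0.0425, 0)
Detected image corners:
  c0 = (167.711163, 444.731756) px
  c1 = (223.436331, 449.237898) px
  c2 = (203.387559, 349.557808) px
  c3 = (145.747345, 350.014549) px
Planar DLT: solve 8×8 A·h = b for H (H[2,2]=1):
  H  [+552.97568 +363.07989 +184.61033]
  H  [-219.89921 +1391.70869 +399.64984]
  H  [-0.61371 +0.62491 +1.00000]
B = K⁻¹H; ‖b₁‖=1.712720, ‖b₂‖=1.712720; λ = 2/(‖b₁‖+‖b₂‖) = 0.583867, sign → tz>0 ⇒ λ=+0.583867
r₁ = λ·B[:,0] = (+0.93202,-0.05419,-0.35833); r₂ = λ·B[:,1] = (+0.19323,+0.91079,+0.36487)
r₃ = r₁×r₂ = (+0.30659,-0.40930,+0.85935); SVD([r₁ r₂ r₃]) → R = UVᵀ:
  R  [+0.93202 +0.19323 +0.30659]
  R  [-0.05419 +0.91079 -0.40930]
  R  [-0.35833 +0.36487 +0.85935]
t = (-0.17969, +0.11858, +0.58387) m
tr R = 2.702156; θ = arccos((tr R − 1)/2) = 0.552761 rad = 31.671°
axis k = ((R−Rᵀ)₃₂, (R−Rᵀ)₁₃, (R−Rᵀ)₂₁) / (2 sinθ) = (+0.737249, +0.633205, -0.235617)
rvec = θ·k = (+0.407523, +0.350011, -0.130240)

rvec=(0.4075, 0.3500, -0.1302) tvec=(-0.1797, 0.1186, 0.5839)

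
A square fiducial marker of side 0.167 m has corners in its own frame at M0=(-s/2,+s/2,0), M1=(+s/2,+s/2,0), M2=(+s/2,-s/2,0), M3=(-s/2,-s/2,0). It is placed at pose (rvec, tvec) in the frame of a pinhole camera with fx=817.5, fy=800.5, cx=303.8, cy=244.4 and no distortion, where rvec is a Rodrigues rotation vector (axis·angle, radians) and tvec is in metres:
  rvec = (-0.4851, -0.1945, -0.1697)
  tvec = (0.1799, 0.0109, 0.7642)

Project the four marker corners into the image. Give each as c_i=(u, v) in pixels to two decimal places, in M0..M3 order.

Intrinsics K: fx=817.5, fy=800.5, cx=303.8, cy=244.4
Marker side s = 0.167 m; corners in marker frame (Z=0):
  M0 = (-0.0835, +0.0835, 0)
  M1 = (+0.0835, +0.0835, 0)
  M2 = (+0.0835, -0.0835, 0)
  M3 = (-0.0835, -0.0835, 0)
rvec = (-0.4851, -0.1945, -0.1697), |rvec| = θ = 0.54950 rad = 31.484°
Rodrigues: sinθ=0.52226, 1−cosθ=0.14721; R = I + sinθ·[k]× + (1−cosθ)·[k]×²:
    [+0.96752 +0.20729 -0.14472]
    [-0.11529 +0.87123 +0.47715]
    [+0.22499 -0.44496 +0.86683]
t = (0.1799, 0.0109, 0.7642) m
M0: Pc = R·M0+t = (+0.11642, +0.09327, +0.70826); u = 817.5·(+0.11642)/0.70826 + 303.8 = 438.1777, v = 800.5·(+0.09327)/0.70826 + 244.4 = 349.8219
M1: Pc = R·M1+t = (+0.27800, +0.07402, +0.74583); u = 817.5·(+0.27800)/0.74583 + 303.8 = 608.5089, v = 800.5·(+0.07402)/0.74583 + 244.4 = 323.8467
M2: Pc = R·M2+t = (+0.24338, -0.07147, +0.82014); u = 817.5·(+0.24338)/0.82014 + 303.8 = 546.3952, v = 800.5·(-0.07147)/0.82014 + 244.4 = 174.6376
M3: Pc = R·M3+t = (+0.08180, -0.05222, +0.78257); u = 817.5·(+0.08180)/0.78257 + 303.8 = 389.2554, v = 800.5·(-0.05222)/0.78257 + 244.4 = 190.9821

c0=(438.18, 349.82) c1=(608.51, 323.85) c2=(546.40, 174.64) c3=(389.26, 190.98)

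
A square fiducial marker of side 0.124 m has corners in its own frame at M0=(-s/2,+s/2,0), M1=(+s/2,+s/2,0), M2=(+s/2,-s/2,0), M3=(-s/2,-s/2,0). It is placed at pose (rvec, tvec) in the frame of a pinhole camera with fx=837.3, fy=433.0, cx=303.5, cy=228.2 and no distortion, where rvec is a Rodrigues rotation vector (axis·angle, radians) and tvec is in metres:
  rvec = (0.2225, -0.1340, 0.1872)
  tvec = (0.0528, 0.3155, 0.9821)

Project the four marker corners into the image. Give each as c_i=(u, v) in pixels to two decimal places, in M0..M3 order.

Intrinsics K: fx=837.3, fy=433.0, cx=303.5, cy=228.2
Marker side s = 0.124 m; corners in marker frame (Z=0):
  M0 = (-0.0620, +0.0620, 0)
  M1 = (+0.0620, +0.0620, 0)
  M2 = (+0.0620, -0.0620, 0)
  M3 = (-0.0620, -0.0620, 0)
rvec = (0.2225, -0.1340, 0.1872), |rvec| = θ = 0.32017 rad = 18.344°
Rodrigues: sinθ=0.31472, 1−cosθ=0.05082; R = I + sinθ·[k]× + (1−cosθ)·[k]×²:
    [+0.97373 -0.19880 -0.11107]
    [+0.16924 +0.95808 -0.23115]
    [+0.15237 +0.20628 +0.96656]
t = (0.0528, 0.3155, 0.9821) m
M0: Pc = R·M0+t = (-0.01990, +0.36441, +0.98544); u = 837.3·(-0.01990)/0.98544 + 303.5 = 286.5945, v = 433.0·(+0.36441)/0.98544 + 228.2 = 388.3198
M1: Pc = R·M1+t = (+0.10085, +0.38539, +1.00434); u = 837.3·(+0.10085)/1.00434 + 303.5 = 387.5733, v = 433.0·(+0.38539)/1.00434 + 228.2 = 394.3551
M2: Pc = R·M2+t = (+0.12550, +0.26659, +0.97876); u = 837.3·(+0.12550)/0.97876 + 303.5 = 410.8588, v = 433.0·(+0.26659)/0.97876 + 228.2 = 346.1394
M3: Pc = R·M3+t = (+0.00475, +0.24561, +0.95986); u = 837.3·(+0.00475)/0.95986 + 303.5 = 307.6474, v = 433.0·(+0.24561)/0.95986 + 228.2 = 338.9943

c0=(286.59, 388.32) c1=(387.57, 394.36) c2=(410.86, 346.14) c3=(307.65, 338.99)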